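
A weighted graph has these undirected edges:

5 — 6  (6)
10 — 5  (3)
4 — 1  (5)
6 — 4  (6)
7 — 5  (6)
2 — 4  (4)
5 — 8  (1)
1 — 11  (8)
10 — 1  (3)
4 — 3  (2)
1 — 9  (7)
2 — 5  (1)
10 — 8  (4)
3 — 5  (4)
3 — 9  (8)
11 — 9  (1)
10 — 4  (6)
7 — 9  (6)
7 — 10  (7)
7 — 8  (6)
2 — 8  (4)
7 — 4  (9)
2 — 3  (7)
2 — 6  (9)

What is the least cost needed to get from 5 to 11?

Enumerating some paths:
5 - 3 - 9 - 11: 4+8+1 = 13
5 - 10 - 1 - 11: 3+3+8 = 14
5 - 8 - 7 - 9 - 11: 1+6+6+1 = 14
The minimum is 13 via 5 - 3 - 9 - 11.

13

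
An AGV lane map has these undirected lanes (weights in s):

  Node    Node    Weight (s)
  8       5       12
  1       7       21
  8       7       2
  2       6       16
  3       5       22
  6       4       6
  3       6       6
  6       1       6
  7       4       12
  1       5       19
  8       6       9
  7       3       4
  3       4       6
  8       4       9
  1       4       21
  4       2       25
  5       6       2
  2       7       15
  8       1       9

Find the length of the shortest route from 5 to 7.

Running Dijkstra from 5:
5: 0
6: 2  (via 5)
1: 8  (via 6)
3: 8  (via 6)
4: 8  (via 6)
8: 11  (via 6)
7: 12  (via 3)
Shortest route: 5–6–3–7 = 12 s.

12 s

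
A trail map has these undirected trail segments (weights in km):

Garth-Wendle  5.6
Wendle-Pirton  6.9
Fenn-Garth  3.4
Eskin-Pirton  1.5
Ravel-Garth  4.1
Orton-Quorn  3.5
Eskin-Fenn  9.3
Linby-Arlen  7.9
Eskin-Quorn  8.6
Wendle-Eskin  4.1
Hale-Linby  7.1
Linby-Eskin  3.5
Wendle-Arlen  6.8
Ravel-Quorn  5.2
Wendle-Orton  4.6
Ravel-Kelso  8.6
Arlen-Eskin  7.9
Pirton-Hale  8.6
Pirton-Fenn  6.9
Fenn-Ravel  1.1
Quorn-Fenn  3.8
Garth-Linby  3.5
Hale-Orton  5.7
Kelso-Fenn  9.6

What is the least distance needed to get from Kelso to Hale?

Settle nodes by increasing distance from Kelso:
Kelso: 0
Ravel: 8.6  (via Kelso)
Fenn: 9.6  (via Kelso)
Garth: 12.7  (via Ravel)
Quorn: 13.4  (via Fenn)
Linby: 16.2  (via Garth)
Pirton: 16.5  (via Fenn)
Orton: 16.9  (via Quorn)
Eskin: 18  (via Pirton)
Wendle: 18.3  (via Garth)
Hale: 22.6  (via Orton)
Shortest route: Kelso → Fenn → Quorn → Orton → Hale = 22.6 km.

22.6 km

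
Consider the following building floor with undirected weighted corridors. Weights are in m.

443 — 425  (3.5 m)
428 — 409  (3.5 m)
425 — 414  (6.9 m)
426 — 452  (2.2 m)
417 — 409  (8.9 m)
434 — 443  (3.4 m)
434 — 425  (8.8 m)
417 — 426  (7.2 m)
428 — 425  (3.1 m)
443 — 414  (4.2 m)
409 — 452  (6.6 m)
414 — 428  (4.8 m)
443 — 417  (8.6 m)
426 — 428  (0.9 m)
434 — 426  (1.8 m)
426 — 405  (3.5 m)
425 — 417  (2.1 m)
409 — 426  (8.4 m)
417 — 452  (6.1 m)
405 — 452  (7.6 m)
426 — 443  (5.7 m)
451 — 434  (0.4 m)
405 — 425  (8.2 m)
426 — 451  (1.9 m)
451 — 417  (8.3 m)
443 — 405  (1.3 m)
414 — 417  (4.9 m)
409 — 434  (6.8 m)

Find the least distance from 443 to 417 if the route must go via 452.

Shortest 443→452: 443 → 405 → 426 → 452 = 7
Best 452 to 417: 452 → 417 costing 6.1
Total via 452: 7 + 6.1 = 13.1 m.

13.1 m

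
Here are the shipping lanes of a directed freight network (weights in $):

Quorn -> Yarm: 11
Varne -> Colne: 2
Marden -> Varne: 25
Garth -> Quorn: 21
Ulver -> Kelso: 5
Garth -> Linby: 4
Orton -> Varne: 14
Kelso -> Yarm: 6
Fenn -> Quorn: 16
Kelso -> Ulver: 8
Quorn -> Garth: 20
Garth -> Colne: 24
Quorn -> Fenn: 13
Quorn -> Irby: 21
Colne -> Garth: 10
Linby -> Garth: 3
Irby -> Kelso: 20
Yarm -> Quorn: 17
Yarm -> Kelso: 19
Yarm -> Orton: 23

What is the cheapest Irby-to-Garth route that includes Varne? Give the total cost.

$75

Shortest Irby→Varne: Irby–Kelso–Yarm–Orton–Varne = 63
Shortest Varne→Garth: Varne–Colne–Garth = 12
Total via Varne: 63 + 12 = $75.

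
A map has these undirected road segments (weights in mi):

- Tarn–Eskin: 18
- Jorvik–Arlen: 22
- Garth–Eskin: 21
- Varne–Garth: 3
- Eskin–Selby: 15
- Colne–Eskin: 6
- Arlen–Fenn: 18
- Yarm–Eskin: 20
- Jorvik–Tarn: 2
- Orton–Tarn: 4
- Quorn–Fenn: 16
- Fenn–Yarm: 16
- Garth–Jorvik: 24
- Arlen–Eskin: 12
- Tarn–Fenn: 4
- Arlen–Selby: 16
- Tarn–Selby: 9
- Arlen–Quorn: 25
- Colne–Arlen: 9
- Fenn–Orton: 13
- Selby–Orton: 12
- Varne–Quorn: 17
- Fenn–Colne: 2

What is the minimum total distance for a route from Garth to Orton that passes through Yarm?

65 mi

Shortest Garth→Yarm: Garth → Eskin → Yarm = 41
Best Yarm to Orton: Yarm → Fenn → Tarn → Orton costing 24
Total via Yarm: 41 + 24 = 65 mi.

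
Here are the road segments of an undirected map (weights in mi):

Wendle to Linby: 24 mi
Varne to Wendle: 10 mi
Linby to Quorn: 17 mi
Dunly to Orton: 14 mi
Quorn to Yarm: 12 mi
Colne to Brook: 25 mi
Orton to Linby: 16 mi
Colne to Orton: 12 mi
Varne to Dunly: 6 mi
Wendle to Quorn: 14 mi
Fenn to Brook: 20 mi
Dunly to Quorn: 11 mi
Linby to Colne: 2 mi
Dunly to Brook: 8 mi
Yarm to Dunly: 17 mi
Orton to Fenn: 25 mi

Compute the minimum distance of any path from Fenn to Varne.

Shortest distances from Fenn:
Fenn: 0
Brook: 20  (via Fenn)
Orton: 25  (via Fenn)
Dunly: 28  (via Brook)
Varne: 34  (via Dunly)
Shortest route: Fenn–Brook–Dunly–Varne = 34 mi.

34 mi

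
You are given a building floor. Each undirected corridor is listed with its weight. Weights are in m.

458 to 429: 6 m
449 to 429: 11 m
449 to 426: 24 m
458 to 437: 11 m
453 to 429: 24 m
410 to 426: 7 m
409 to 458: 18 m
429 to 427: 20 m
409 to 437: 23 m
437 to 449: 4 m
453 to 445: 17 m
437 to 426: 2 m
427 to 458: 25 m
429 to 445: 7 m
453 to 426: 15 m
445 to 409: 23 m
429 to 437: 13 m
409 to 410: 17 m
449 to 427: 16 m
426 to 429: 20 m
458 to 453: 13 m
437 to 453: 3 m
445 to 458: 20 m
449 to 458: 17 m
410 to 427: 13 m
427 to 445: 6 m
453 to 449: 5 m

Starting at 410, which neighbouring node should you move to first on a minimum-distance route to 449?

426

Candidate routes:
410 → 426 → 437 → 453 → 449: 7+2+3+5 = 17
410 → 426 → 453 → 449: 7+15+5 = 27
410 → 426 → 437 → 449: 7+2+4 = 13
Cheapest is 410 → 426 → 437 → 449 at 13 m.
So from 410 the first move is to 426.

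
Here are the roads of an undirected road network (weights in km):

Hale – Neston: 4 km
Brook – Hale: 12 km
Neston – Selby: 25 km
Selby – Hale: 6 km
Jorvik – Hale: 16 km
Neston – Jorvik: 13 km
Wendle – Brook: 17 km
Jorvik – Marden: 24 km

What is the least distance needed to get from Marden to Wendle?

69 km

Compare a few routes:
Marden–Jorvik–Hale–Brook–Wendle: 24+16+12+17 = 69
Marden–Jorvik–Neston–Hale–Brook–Wendle: 24+13+4+12+17 = 70
Marden–Jorvik–Neston–Selby–Hale–Brook–Wendle: 24+13+25+6+12+17 = 97
The minimum is 69 km via Marden–Jorvik–Hale–Brook–Wendle.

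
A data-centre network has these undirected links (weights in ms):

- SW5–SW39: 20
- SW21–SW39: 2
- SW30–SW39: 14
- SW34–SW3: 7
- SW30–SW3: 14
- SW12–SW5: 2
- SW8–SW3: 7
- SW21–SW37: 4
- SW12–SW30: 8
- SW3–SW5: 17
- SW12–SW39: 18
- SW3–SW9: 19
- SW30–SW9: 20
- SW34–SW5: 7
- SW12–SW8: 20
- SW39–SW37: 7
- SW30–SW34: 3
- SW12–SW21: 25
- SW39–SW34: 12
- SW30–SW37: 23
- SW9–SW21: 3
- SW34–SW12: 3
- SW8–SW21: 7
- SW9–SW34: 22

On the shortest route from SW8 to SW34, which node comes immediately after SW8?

Enumerating some paths:
SW8 → SW12 → SW34: 20+3 = 23
SW8 → SW21 → SW39 → SW34: 7+2+12 = 21
SW8 → SW3 → SW34: 7+7 = 14
The minimum is 14 ms via SW8 → SW3 → SW34.
So from SW8 the first move is to SW3.

SW3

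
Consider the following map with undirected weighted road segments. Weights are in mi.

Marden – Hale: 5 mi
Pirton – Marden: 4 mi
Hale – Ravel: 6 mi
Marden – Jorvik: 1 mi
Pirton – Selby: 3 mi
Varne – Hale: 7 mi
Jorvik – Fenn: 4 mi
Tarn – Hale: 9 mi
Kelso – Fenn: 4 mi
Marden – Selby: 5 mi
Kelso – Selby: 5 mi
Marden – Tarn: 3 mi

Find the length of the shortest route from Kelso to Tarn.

12 mi

Settle nodes by increasing distance from Kelso:
Kelso: 0
Fenn: 4  (via Kelso)
Selby: 5  (via Kelso)
Pirton: 8  (via Selby)
Jorvik: 8  (via Fenn)
Marden: 9  (via Jorvik)
Tarn: 12  (via Marden)
Shortest route: Kelso–Fenn–Jorvik–Marden–Tarn = 12 mi.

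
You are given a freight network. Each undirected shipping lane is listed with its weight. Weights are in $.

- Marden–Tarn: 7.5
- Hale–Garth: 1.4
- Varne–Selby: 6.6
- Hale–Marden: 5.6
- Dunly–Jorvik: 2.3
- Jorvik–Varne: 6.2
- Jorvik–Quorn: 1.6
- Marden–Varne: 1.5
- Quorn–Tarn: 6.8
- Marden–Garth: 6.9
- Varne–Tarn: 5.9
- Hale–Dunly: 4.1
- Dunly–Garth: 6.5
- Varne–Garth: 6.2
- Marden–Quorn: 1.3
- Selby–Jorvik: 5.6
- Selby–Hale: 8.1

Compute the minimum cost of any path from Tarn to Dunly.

Compare a few routes:
Tarn–Varne–Marden–Quorn–Jorvik–Dunly: 5.9+1.5+1.3+1.6+2.3 = 12.6
Tarn–Marden–Quorn–Jorvik–Dunly: 7.5+1.3+1.6+2.3 = 12.7
Tarn–Quorn–Jorvik–Dunly: 6.8+1.6+2.3 = 10.7
Cheapest is Tarn–Quorn–Jorvik–Dunly at $10.7.

$10.7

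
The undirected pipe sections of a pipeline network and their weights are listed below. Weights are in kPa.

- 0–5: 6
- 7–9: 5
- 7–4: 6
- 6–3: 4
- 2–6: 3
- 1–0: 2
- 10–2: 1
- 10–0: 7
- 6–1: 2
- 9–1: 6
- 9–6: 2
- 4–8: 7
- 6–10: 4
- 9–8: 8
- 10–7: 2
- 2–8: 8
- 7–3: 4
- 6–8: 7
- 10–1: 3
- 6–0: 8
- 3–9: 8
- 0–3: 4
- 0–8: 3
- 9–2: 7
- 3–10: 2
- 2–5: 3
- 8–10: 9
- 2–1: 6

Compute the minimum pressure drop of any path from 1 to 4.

Settle nodes by increasing distance from 1:
1: 0
0: 2  (via 1)
6: 2  (via 1)
10: 3  (via 1)
2: 4  (via 10)
9: 4  (via 6)
3: 5  (via 10)
7: 5  (via 10)
8: 5  (via 0)
5: 7  (via 2)
4: 11  (via 7)
Shortest route: 1 → 10 → 7 → 4 = 11 kPa.

11 kPa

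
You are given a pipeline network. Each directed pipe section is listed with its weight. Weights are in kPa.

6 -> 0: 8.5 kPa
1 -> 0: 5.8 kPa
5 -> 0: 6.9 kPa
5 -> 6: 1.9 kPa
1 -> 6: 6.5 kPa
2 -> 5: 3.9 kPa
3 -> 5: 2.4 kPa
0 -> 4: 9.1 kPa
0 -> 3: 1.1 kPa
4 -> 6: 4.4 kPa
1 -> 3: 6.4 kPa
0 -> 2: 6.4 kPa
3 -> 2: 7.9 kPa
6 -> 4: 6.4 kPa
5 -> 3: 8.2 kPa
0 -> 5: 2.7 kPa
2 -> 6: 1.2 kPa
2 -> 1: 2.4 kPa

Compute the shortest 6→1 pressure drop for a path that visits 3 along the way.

Best 6 to 3: 6 → 0 → 3 costing 9.6
Best 3 to 1: 3 → 2 → 1 costing 10.3
Total via 3: 9.6 + 10.3 = 19.9 kPa.

19.9 kPa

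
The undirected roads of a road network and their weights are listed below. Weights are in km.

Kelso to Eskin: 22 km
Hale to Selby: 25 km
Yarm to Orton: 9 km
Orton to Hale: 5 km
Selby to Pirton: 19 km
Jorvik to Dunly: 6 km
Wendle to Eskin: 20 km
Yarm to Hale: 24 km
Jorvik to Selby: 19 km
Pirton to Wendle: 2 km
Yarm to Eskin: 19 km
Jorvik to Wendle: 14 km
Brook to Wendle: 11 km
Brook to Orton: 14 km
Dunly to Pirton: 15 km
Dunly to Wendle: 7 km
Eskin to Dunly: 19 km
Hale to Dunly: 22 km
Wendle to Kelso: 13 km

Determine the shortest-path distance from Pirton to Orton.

Compare a few routes:
Pirton - Wendle - Brook - Orton: 2+11+14 = 27
Pirton - Dunly - Wendle - Brook - Orton: 15+7+11+14 = 47
Pirton - Wendle - Dunly - Hale - Orton: 2+7+22+5 = 36
Pirton - Dunly - Hale - Orton: 15+22+5 = 42
Cheapest is Pirton - Wendle - Brook - Orton at 27 km.

27 km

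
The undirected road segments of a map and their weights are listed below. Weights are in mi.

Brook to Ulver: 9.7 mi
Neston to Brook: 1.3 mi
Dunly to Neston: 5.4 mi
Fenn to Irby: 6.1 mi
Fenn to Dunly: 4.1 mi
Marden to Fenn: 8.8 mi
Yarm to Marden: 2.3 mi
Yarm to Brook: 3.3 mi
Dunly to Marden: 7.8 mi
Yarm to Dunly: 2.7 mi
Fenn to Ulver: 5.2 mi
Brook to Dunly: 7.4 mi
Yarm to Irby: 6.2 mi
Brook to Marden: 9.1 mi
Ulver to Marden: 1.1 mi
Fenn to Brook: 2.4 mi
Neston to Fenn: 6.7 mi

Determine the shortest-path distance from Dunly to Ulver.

6.1 mi

Running Dijkstra from Dunly:
Dunly: 0
Yarm: 2.7  (via Dunly)
Fenn: 4.1  (via Dunly)
Marden: 5  (via Yarm)
Neston: 5.4  (via Dunly)
Brook: 6  (via Yarm)
Ulver: 6.1  (via Marden)
Shortest route: Dunly → Yarm → Marden → Ulver = 6.1 mi.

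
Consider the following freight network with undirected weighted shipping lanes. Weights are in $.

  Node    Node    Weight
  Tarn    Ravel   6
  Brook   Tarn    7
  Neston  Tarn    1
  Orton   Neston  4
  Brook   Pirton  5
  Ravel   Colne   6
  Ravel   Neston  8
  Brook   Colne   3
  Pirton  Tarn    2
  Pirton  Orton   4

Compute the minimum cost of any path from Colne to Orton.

Settle nodes by increasing distance from Colne:
Colne: 0
Brook: 3  (via Colne)
Ravel: 6  (via Colne)
Pirton: 8  (via Brook)
Tarn: 10  (via Brook)
Neston: 11  (via Tarn)
Orton: 12  (via Pirton)
Shortest route: Colne–Brook–Pirton–Orton = $12.

$12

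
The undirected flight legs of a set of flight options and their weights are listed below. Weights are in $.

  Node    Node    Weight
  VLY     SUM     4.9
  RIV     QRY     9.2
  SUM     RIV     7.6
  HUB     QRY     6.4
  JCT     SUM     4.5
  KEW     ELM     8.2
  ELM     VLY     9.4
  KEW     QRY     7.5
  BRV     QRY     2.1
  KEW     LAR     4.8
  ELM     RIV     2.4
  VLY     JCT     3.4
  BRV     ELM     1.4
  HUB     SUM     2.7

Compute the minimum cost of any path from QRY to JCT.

$13.6

Compare a few routes:
QRY - HUB - SUM - VLY - JCT: 6.4+2.7+4.9+3.4 = 17.4
QRY - BRV - ELM - RIV - SUM - JCT: 2.1+1.4+2.4+7.6+4.5 = 18
QRY - HUB - SUM - JCT: 6.4+2.7+4.5 = 13.6
QRY - BRV - ELM - VLY - JCT: 2.1+1.4+9.4+3.4 = 16.3
Cheapest is QRY - HUB - SUM - JCT at $13.6.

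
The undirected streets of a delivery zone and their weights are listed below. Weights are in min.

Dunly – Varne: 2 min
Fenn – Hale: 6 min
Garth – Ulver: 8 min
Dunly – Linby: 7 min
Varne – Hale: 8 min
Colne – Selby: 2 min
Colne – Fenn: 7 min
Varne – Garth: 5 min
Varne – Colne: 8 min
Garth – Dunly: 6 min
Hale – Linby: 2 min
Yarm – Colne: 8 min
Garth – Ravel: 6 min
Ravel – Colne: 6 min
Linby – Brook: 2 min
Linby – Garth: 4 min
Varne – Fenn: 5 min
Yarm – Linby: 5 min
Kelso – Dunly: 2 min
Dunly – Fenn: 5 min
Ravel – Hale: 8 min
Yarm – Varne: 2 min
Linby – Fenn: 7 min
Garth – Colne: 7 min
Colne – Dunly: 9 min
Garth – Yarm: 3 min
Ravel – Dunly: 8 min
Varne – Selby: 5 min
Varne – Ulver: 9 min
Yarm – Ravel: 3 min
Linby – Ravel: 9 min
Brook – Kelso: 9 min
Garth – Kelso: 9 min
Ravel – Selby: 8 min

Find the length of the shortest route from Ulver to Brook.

Enumerating some paths:
Ulver → Varne → Yarm → Garth → Linby → Brook: 9+2+3+4+2 = 20
Ulver → Garth → Yarm → Linby → Brook: 8+3+5+2 = 18
Ulver → Varne → Yarm → Linby → Brook: 9+2+5+2 = 18
Ulver → Garth → Linby → Brook: 8+4+2 = 14
The minimum is 14 min via Ulver → Garth → Linby → Brook.

14 min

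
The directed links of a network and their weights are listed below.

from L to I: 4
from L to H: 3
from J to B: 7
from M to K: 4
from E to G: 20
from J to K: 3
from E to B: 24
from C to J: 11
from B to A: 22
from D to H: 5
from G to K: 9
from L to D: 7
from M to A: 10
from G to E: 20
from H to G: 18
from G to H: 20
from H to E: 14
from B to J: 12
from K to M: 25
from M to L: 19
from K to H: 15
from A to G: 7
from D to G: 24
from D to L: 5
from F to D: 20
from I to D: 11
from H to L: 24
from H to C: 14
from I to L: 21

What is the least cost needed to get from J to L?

42

Running Dijkstra from J:
J: 0
K: 3  (via J)
B: 7  (via J)
H: 18  (via K)
M: 28  (via K)
A: 29  (via B)
C: 32  (via H)
E: 32  (via H)
G: 36  (via H)
L: 42  (via H)
Shortest route: J → K → H → L = 42.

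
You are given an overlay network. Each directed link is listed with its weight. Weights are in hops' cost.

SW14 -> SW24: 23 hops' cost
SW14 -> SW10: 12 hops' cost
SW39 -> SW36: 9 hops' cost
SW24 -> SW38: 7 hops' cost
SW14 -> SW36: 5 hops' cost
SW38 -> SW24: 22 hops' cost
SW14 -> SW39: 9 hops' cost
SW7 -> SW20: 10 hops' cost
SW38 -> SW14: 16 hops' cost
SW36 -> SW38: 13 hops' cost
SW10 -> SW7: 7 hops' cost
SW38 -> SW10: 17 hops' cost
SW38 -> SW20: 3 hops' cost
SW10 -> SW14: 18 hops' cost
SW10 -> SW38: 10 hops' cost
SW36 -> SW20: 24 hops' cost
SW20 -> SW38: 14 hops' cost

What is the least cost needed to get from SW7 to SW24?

46 hops' cost

Shortest distances from SW7:
SW7: 0
SW20: 10  (via SW7)
SW38: 24  (via SW20)
SW14: 40  (via SW38)
SW10: 41  (via SW38)
SW36: 45  (via SW14)
SW24: 46  (via SW38)
Shortest route: SW7–SW20–SW38–SW24 = 46 hops' cost.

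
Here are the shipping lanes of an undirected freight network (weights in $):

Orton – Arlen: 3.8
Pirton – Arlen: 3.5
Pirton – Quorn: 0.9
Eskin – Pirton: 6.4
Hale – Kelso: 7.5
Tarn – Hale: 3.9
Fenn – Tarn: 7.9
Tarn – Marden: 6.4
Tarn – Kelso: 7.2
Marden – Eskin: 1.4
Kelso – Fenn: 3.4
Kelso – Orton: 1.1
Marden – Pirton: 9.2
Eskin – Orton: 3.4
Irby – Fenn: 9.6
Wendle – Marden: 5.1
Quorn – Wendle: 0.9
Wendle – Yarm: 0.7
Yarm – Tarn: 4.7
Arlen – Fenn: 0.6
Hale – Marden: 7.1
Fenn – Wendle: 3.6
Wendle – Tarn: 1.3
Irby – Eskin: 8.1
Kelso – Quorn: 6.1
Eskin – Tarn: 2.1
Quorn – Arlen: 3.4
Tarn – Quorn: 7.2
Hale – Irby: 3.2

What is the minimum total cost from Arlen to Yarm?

$4.9

Candidate routes:
Arlen–Fenn–Wendle–Yarm: 0.6+3.6+0.7 = 4.9
Arlen–Pirton–Quorn–Wendle–Yarm: 3.5+0.9+0.9+0.7 = 6
Arlen–Quorn–Wendle–Yarm: 3.4+0.9+0.7 = 5
The minimum is $4.9 via Arlen–Fenn–Wendle–Yarm.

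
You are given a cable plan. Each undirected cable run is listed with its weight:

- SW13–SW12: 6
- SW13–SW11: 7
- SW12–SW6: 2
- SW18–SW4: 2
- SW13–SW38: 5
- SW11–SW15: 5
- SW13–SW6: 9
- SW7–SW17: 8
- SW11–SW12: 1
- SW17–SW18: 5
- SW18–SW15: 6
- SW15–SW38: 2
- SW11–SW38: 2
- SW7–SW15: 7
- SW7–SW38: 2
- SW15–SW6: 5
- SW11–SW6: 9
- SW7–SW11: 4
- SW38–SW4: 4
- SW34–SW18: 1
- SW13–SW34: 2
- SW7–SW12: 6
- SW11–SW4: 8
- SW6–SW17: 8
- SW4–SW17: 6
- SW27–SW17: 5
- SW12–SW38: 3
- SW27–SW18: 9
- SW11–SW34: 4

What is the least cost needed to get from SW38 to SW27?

Shortest distances from SW38:
SW38: 0
SW11: 2  (via SW38)
SW15: 2  (via SW38)
SW7: 2  (via SW38)
SW12: 3  (via SW38)
SW4: 4  (via SW38)
SW13: 5  (via SW38)
SW6: 5  (via SW12)
SW18: 6  (via SW4)
SW34: 6  (via SW11)
SW17: 10  (via SW7)
SW27: 15  (via SW18)
Shortest route: SW38–SW4–SW18–SW27 = 15.

15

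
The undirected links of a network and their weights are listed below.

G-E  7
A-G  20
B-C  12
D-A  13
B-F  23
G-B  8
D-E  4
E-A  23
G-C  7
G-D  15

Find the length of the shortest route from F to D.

42

Compare a few routes:
F–B–G–E–D: 23+8+7+4 = 42
F–B–G–D: 23+8+15 = 46
Cheapest is F–B–G–E–D at 42.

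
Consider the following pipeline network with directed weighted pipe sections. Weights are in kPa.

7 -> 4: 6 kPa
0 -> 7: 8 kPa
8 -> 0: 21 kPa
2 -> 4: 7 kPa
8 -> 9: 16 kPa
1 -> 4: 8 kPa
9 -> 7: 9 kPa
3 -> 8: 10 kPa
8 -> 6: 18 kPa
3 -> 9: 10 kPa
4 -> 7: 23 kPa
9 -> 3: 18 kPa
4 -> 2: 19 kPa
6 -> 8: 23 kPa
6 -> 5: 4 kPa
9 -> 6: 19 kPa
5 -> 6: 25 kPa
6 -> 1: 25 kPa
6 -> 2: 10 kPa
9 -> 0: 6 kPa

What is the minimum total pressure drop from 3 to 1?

Settle nodes by increasing distance from 3:
3: 0
8: 10  (via 3)
9: 10  (via 3)
0: 16  (via 9)
7: 19  (via 9)
4: 25  (via 7)
6: 28  (via 8)
5: 32  (via 6)
2: 38  (via 6)
1: 53  (via 6)
Shortest route: 3–8–6–1 = 53 kPa.

53 kPa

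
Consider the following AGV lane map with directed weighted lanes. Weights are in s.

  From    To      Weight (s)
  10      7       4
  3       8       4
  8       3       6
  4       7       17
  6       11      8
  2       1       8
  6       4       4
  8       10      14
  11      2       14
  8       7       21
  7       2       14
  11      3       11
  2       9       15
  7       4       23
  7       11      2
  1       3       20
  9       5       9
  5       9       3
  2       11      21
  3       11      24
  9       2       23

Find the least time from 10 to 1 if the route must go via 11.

Best 10 to 11: 10–7–11 costing 6
Best 11 to 1: 11–2–1 costing 22
Total via 11: 6 + 22 = 28 s.

28 s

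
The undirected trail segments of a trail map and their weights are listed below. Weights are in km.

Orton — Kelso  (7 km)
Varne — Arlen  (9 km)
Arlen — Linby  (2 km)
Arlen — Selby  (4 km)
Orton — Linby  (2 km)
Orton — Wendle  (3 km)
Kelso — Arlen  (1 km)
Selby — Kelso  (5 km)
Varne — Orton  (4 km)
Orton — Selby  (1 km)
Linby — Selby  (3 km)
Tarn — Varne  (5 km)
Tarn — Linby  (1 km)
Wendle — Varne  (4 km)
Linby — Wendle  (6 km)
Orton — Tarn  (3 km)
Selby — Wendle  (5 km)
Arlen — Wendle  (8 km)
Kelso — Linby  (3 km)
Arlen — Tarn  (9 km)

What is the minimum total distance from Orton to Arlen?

Running Dijkstra from Orton:
Orton: 0
Selby: 1  (via Orton)
Linby: 2  (via Orton)
Wendle: 3  (via Orton)
Tarn: 3  (via Orton)
Varne: 4  (via Orton)
Arlen: 4  (via Linby)
Shortest route: Orton → Linby → Arlen = 4 km.

4 km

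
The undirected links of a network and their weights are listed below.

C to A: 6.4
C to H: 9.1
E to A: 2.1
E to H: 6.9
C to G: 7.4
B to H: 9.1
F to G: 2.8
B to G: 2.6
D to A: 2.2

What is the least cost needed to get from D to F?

Compare a few routes:
D → A → E → H → C → G → F: 2.2+2.1+6.9+9.1+7.4+2.8 = 30.5
D → A → E → H → B → G → F: 2.2+2.1+6.9+9.1+2.6+2.8 = 25.7
D → A → C → G → F: 2.2+6.4+7.4+2.8 = 18.8
D → A → C → H → B → G → F: 2.2+6.4+9.1+9.1+2.6+2.8 = 32.2
The minimum is 18.8 via D → A → C → G → F.

18.8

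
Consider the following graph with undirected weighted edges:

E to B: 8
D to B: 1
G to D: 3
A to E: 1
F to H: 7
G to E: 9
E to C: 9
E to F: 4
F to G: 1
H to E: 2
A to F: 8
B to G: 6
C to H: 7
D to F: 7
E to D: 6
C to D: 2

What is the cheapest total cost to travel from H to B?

9

Shortest distances from H:
H: 0
E: 2  (via H)
A: 3  (via E)
F: 6  (via E)
C: 7  (via H)
G: 7  (via F)
D: 8  (via E)
B: 9  (via D)
Shortest route: H–E–D–B = 9.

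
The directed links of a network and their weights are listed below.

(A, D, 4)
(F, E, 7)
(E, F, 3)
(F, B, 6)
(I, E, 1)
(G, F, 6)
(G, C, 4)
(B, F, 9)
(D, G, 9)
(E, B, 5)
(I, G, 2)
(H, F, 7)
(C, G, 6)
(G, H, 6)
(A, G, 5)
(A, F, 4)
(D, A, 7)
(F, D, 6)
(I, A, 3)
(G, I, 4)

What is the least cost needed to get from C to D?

Running Dijkstra from C:
C: 0
G: 6  (via C)
I: 10  (via G)
E: 11  (via I)
F: 12  (via G)
H: 12  (via G)
A: 13  (via I)
B: 16  (via E)
D: 17  (via A)
Shortest route: C → G → I → A → D = 17.

17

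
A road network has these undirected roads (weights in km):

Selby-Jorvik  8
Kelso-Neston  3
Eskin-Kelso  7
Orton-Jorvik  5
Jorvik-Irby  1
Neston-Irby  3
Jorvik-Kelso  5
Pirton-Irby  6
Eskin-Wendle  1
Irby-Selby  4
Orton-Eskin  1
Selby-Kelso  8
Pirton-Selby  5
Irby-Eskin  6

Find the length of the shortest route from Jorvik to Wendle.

7 km

Settle nodes by increasing distance from Jorvik:
Jorvik: 0
Irby: 1  (via Jorvik)
Neston: 4  (via Irby)
Selby: 5  (via Irby)
Kelso: 5  (via Jorvik)
Orton: 5  (via Jorvik)
Eskin: 6  (via Orton)
Wendle: 7  (via Eskin)
Shortest route: Jorvik → Orton → Eskin → Wendle = 7 km.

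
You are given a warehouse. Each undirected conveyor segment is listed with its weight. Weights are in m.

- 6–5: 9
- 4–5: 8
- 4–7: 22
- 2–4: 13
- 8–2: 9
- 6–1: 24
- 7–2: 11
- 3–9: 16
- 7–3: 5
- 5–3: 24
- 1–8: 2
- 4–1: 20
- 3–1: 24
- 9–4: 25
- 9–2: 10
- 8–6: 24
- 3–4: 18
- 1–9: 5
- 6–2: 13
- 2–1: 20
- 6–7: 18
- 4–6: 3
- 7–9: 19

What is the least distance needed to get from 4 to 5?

Enumerating some paths:
4–5: 8 = 8
4–6–5: 3+9 = 12
The minimum is 8 m via 4–5.

8 m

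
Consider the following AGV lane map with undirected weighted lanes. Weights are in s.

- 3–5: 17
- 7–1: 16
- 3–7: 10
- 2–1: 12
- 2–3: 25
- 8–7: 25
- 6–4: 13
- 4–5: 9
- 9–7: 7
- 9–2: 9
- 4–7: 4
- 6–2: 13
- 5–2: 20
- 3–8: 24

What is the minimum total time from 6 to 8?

42 s

Enumerating some paths:
6 - 2 - 9 - 7 - 8: 13+9+7+25 = 54
6 - 4 - 7 - 3 - 8: 13+4+10+24 = 51
6 - 4 - 7 - 8: 13+4+25 = 42
Cheapest is 6 - 4 - 7 - 8 at 42 s.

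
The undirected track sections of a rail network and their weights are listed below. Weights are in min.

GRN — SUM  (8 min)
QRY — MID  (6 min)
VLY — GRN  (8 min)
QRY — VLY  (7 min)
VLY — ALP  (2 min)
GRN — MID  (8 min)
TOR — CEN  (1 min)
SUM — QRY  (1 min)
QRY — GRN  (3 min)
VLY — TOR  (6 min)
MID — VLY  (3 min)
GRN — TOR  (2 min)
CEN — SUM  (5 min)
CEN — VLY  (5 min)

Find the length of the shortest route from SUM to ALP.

Candidate routes:
SUM → QRY → GRN → VLY → ALP: 1+3+8+2 = 14
SUM → QRY → MID → VLY → ALP: 1+6+3+2 = 12
SUM → CEN → VLY → ALP: 5+5+2 = 12
SUM → QRY → VLY → ALP: 1+7+2 = 10
The minimum is 10 min via SUM → QRY → VLY → ALP.

10 min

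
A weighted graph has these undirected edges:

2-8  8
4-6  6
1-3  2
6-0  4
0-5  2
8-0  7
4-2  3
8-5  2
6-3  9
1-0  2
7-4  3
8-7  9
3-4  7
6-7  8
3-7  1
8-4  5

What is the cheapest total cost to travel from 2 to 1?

9

Enumerating some paths:
2 - 8 - 5 - 0 - 1: 8+2+2+2 = 14
2 - 4 - 7 - 3 - 1: 3+3+1+2 = 9
2 - 4 - 3 - 1: 3+7+2 = 12
Cheapest is 2 - 4 - 7 - 3 - 1 at 9.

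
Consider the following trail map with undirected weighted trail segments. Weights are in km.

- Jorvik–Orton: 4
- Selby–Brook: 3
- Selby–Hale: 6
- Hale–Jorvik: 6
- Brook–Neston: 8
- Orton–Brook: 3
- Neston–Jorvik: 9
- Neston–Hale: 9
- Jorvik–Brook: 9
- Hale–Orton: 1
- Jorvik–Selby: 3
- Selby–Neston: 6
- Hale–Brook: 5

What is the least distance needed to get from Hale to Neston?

Running Dijkstra from Hale:
Hale: 0
Orton: 1  (via Hale)
Brook: 4  (via Orton)
Jorvik: 5  (via Orton)
Selby: 6  (via Hale)
Neston: 9  (via Hale)
Shortest route: Hale–Neston = 9 km.

9 km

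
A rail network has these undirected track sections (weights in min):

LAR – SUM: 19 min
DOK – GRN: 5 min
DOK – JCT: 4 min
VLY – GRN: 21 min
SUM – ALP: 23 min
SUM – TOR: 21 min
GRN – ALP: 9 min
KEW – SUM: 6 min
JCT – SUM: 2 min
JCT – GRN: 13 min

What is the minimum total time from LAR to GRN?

Enumerating some paths:
LAR–SUM–JCT–DOK–GRN: 19+2+4+5 = 30
LAR–SUM–JCT–GRN: 19+2+13 = 34
Cheapest is LAR–SUM–JCT–DOK–GRN at 30 min.

30 min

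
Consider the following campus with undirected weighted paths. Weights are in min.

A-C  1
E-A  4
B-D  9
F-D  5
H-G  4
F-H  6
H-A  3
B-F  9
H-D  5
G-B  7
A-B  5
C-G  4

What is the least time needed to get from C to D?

9 min

Settle nodes by increasing distance from C:
C: 0
A: 1  (via C)
G: 4  (via C)
H: 4  (via A)
E: 5  (via A)
B: 6  (via A)
D: 9  (via H)
Shortest route: C → A → H → D = 9 min.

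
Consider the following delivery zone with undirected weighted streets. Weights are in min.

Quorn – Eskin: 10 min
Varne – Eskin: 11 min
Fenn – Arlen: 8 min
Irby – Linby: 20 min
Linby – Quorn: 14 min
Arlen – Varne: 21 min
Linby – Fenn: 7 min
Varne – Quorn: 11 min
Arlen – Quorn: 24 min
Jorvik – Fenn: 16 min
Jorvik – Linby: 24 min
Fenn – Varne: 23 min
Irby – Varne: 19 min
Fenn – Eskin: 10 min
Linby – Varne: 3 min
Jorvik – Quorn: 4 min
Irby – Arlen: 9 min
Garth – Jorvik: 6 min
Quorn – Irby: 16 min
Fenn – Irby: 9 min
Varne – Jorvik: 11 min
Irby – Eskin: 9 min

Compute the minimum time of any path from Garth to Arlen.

30 min

Enumerating some paths:
Garth → Jorvik → Fenn → Arlen: 6+16+8 = 30
Garth → Jorvik → Quorn → Arlen: 6+4+24 = 34
Cheapest is Garth → Jorvik → Fenn → Arlen at 30 min.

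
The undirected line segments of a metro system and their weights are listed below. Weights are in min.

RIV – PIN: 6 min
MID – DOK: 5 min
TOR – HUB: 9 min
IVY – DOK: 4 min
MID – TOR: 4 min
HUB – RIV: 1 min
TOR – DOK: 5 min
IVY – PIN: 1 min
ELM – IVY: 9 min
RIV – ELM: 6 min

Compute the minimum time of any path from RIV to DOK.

Running Dijkstra from RIV:
RIV: 0
HUB: 1  (via RIV)
ELM: 6  (via RIV)
PIN: 6  (via RIV)
IVY: 7  (via PIN)
TOR: 10  (via HUB)
DOK: 11  (via IVY)
Shortest route: RIV → PIN → IVY → DOK = 11 min.

11 min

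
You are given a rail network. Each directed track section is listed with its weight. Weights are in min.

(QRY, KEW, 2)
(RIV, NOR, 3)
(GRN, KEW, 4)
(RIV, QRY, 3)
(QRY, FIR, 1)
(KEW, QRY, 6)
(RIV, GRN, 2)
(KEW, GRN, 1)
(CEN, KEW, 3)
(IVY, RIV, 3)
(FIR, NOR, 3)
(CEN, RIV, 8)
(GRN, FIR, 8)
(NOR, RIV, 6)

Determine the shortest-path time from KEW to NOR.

Candidate routes:
KEW - QRY - FIR - NOR: 6+1+3 = 10
KEW - GRN - FIR - NOR: 1+8+3 = 12
The minimum is 10 min via KEW - QRY - FIR - NOR.

10 min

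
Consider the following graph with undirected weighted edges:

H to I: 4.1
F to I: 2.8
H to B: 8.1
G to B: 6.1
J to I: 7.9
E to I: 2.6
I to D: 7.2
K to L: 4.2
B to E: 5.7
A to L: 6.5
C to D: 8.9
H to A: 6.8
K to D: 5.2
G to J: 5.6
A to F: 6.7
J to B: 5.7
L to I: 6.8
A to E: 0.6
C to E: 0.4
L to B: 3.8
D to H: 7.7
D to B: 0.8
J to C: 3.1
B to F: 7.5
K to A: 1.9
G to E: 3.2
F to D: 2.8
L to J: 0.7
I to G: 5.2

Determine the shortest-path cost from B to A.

Compare a few routes:
B–D–K–A: 0.8+5.2+1.9 = 7.9
B–E–A: 5.7+0.6 = 6.3
Cheapest is B–E–A at 6.3.

6.3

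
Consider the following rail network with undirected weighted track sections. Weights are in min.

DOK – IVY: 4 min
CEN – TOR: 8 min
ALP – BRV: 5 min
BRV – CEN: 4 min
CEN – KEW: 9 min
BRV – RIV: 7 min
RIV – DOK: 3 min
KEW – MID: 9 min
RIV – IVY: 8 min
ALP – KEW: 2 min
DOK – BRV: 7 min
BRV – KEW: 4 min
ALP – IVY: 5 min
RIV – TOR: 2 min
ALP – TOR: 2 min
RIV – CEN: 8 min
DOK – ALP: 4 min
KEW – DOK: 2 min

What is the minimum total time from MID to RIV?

Running Dijkstra from MID:
MID: 0
KEW: 9  (via MID)
DOK: 11  (via KEW)
ALP: 11  (via KEW)
TOR: 13  (via ALP)
BRV: 13  (via KEW)
RIV: 14  (via DOK)
Shortest route: MID → KEW → DOK → RIV = 14 min.

14 min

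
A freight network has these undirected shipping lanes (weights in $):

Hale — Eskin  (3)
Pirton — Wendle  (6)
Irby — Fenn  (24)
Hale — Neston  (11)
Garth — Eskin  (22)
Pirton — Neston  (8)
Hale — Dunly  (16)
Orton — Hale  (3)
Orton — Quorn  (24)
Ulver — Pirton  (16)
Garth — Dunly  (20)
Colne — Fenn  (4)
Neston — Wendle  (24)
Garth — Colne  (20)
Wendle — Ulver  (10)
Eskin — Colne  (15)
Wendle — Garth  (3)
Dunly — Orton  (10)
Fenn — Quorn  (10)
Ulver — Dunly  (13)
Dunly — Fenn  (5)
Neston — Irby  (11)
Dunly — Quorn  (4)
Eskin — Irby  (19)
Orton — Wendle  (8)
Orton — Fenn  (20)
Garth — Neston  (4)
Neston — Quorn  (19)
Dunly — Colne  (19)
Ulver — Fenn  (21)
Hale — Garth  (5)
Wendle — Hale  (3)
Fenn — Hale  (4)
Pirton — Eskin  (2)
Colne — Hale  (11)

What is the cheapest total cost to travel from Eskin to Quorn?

$16

Running Dijkstra from Eskin:
Eskin: 0
Pirton: 2  (via Eskin)
Hale: 3  (via Eskin)
Wendle: 6  (via Hale)
Orton: 6  (via Hale)
Fenn: 7  (via Hale)
Garth: 8  (via Hale)
Neston: 10  (via Pirton)
Colne: 11  (via Fenn)
Dunly: 12  (via Fenn)
Ulver: 16  (via Wendle)
Quorn: 16  (via Dunly)
Shortest route: Eskin–Hale–Fenn–Dunly–Quorn = $16.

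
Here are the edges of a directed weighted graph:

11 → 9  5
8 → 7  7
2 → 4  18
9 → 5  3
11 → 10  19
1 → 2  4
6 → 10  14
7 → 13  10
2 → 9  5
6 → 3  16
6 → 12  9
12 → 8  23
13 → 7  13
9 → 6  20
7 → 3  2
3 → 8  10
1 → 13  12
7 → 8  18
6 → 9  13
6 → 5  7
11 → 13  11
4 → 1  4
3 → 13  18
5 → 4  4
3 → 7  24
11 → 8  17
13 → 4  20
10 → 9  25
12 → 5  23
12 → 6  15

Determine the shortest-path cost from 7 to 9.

43

Running Dijkstra from 7:
7: 0
3: 2  (via 7)
13: 10  (via 7)
8: 12  (via 3)
4: 30  (via 13)
1: 34  (via 4)
2: 38  (via 1)
9: 43  (via 2)
Shortest route: 7 → 13 → 4 → 1 → 2 → 9 = 43.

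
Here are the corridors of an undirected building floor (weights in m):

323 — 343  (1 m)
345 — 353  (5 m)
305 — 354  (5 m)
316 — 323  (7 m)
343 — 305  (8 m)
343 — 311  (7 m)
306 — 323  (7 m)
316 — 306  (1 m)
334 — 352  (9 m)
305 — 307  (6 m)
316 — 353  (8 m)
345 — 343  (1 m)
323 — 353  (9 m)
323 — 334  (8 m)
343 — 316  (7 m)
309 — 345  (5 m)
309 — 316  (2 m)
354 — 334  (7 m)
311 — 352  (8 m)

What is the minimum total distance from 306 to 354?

Shortest distances from 306:
306: 0
316: 1  (via 306)
309: 3  (via 316)
323: 7  (via 306)
345: 8  (via 309)
343: 8  (via 316)
353: 9  (via 316)
311: 15  (via 343)
334: 15  (via 323)
305: 16  (via 343)
354: 21  (via 305)
Shortest route: 306 → 316 → 343 → 305 → 354 = 21 m.

21 m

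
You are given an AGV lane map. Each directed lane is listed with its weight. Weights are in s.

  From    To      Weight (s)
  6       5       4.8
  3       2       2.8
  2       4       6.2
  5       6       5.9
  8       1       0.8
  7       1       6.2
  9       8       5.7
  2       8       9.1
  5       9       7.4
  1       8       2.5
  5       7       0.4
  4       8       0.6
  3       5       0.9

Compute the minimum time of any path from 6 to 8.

Enumerating some paths:
6–5–7–1–8: 4.8+0.4+6.2+2.5 = 13.9
6–5–9–8: 4.8+7.4+5.7 = 17.9
Cheapest is 6–5–7–1–8 at 13.9 s.

13.9 s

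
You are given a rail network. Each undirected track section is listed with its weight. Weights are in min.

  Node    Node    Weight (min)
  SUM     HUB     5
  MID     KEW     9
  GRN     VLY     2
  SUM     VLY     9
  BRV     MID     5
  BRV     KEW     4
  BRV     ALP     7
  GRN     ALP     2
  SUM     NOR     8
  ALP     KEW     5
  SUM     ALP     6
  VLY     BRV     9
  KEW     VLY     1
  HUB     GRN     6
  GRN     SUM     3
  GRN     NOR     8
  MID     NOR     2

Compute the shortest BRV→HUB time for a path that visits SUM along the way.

15 min

Shortest BRV→SUM: BRV–KEW–VLY–GRN–SUM = 10
Best SUM to HUB: SUM–HUB costing 5
Total via SUM: 10 + 5 = 15 min.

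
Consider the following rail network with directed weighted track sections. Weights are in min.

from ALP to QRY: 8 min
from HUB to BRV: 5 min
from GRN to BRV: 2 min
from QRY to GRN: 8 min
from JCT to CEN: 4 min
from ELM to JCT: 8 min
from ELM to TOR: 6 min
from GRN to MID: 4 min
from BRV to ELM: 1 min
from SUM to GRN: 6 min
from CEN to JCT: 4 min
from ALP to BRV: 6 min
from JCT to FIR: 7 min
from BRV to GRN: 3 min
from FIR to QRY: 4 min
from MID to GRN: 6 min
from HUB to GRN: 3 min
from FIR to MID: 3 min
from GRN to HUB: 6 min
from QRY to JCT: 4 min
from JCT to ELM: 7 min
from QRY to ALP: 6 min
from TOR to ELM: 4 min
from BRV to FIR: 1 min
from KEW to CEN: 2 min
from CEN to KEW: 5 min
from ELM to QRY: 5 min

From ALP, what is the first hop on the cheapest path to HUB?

Compare a few routes:
ALP → BRV → GRN → HUB: 6+3+6 = 15
ALP → BRV → FIR → MID → GRN → HUB: 6+1+3+6+6 = 22
ALP → BRV → FIR → QRY → GRN → HUB: 6+1+4+8+6 = 25
ALP → QRY → GRN → HUB: 8+8+6 = 22
Cheapest is ALP → BRV → GRN → HUB at 15 min.
So from ALP the first move is to BRV.

BRV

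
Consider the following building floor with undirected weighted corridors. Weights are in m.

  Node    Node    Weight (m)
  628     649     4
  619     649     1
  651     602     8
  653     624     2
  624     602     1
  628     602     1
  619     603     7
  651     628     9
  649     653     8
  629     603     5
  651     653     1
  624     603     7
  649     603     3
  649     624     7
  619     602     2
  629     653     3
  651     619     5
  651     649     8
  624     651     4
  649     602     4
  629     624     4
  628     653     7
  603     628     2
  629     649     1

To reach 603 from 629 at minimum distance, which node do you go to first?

Candidate routes:
629 → 603: 5 = 5
629 → 649 → 603: 1+3 = 4
The minimum is 4 m via 629 → 649 → 603.
So from 629 the first move is to 649.

649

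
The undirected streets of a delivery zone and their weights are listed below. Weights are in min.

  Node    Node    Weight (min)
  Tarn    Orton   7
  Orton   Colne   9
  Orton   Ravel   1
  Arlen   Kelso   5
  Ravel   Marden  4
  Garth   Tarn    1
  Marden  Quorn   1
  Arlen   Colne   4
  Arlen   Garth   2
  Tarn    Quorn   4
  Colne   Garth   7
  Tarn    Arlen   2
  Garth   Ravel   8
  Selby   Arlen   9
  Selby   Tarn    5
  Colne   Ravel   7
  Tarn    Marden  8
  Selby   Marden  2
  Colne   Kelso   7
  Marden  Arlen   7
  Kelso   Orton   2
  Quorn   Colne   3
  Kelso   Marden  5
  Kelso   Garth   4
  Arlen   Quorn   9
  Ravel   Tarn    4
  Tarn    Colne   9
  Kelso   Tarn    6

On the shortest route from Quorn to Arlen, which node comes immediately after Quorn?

Enumerating some paths:
Quorn - Marden - Arlen: 1+7 = 8
Quorn - Colne - Arlen: 3+4 = 7
Quorn - Tarn - Garth - Arlen: 4+1+2 = 7
Quorn - Tarn - Arlen: 4+2 = 6
The minimum is 6 min via Quorn - Tarn - Arlen.
So from Quorn the first move is to Tarn.

Tarn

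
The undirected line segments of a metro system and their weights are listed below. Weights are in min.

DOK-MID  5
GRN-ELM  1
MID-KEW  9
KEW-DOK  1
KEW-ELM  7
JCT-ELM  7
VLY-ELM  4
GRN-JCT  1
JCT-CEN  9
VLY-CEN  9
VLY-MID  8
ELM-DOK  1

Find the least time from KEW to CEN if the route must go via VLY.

Best KEW to VLY: KEW → DOK → ELM → VLY costing 6
Shortest VLY→CEN: VLY → CEN = 9
Total via VLY: 6 + 9 = 15 min.

15 min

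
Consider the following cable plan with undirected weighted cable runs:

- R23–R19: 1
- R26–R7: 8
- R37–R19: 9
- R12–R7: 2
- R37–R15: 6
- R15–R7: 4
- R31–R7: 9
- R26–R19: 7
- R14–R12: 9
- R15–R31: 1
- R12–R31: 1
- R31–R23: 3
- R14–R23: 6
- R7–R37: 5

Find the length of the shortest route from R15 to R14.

10

Shortest distances from R15:
R15: 0
R31: 1  (via R15)
R12: 2  (via R31)
R23: 4  (via R31)
R7: 4  (via R15)
R19: 5  (via R23)
R37: 6  (via R15)
R14: 10  (via R23)
Shortest route: R15 → R31 → R23 → R14 = 10.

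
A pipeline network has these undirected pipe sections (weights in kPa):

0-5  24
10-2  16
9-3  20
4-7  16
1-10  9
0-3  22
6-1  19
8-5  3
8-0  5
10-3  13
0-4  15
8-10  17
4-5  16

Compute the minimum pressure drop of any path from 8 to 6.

Settle nodes by increasing distance from 8:
8: 0
5: 3  (via 8)
0: 5  (via 8)
10: 17  (via 8)
4: 19  (via 5)
1: 26  (via 10)
3: 27  (via 0)
2: 33  (via 10)
7: 35  (via 4)
6: 45  (via 1)
Shortest route: 8 → 10 → 1 → 6 = 45 kPa.

45 kPa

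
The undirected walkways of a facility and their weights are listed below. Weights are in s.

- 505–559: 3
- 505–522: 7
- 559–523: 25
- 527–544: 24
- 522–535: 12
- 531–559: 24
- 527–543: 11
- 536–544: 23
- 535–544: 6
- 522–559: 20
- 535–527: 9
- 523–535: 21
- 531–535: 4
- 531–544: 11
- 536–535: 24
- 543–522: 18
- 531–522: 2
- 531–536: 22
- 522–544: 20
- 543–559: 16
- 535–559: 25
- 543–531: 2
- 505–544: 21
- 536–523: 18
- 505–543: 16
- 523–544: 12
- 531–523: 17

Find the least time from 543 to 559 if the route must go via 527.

Shortest 543→527: 543–527 = 11
Best 527 to 559: 527–535–531–522–505–559 costing 25
Total via 527: 11 + 25 = 36 s.

36 s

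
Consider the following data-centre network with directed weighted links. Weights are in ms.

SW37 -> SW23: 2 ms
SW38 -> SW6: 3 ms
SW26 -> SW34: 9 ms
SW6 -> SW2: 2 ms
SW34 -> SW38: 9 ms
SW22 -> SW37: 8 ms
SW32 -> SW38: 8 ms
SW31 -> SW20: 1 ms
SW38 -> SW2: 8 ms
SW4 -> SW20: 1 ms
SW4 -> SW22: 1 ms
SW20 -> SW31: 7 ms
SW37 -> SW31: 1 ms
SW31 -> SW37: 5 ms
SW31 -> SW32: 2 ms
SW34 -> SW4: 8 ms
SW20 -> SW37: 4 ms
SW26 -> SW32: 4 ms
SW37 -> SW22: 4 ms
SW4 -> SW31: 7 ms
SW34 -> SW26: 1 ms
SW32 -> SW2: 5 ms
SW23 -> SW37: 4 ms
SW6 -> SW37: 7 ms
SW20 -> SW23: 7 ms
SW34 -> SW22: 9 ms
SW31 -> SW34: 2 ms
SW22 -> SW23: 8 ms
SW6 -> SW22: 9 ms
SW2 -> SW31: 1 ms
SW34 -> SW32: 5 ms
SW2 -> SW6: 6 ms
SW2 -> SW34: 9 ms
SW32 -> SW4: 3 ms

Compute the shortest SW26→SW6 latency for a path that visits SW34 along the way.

21 ms

Best SW26 to SW34: SW26 → SW34 costing 9
Best SW34 to SW6: SW34 → SW38 → SW6 costing 12
Total via SW34: 9 + 12 = 21 ms.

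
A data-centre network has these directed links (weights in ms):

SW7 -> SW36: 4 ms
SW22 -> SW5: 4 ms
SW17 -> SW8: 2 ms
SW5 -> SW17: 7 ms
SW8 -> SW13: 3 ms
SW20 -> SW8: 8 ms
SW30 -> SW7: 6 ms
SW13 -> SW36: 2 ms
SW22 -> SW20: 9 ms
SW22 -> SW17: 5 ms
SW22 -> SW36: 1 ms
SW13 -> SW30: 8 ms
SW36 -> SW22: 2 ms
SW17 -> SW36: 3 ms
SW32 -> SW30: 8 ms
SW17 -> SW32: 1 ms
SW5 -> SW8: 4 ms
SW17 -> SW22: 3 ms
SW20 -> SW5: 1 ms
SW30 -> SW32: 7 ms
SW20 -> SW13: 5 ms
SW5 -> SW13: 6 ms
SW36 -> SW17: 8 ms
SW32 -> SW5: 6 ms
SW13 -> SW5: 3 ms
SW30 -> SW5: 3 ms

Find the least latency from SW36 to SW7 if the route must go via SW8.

Best SW36 to SW8: SW36 → SW22 → SW17 → SW8 costing 9
Shortest SW8→SW7: SW8 → SW13 → SW30 → SW7 = 17
Total via SW8: 9 + 17 = 26 ms.

26 ms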